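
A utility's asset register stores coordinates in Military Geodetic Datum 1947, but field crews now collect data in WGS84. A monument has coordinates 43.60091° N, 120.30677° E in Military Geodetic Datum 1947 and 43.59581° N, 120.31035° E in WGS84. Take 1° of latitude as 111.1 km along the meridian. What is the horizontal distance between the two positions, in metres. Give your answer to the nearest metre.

636 m

Δφ = 43.59581° − 43.60091° = -0.00510°; Δλ = 120.31035° − 120.30677° = +0.00358°.
ΔN = Δφ × 111100 = -566.6 m; ΔE = Δλ × 111100 × cos(43.60091°) = +0.00358 × 111100 × 0.724161 = 288.0 m.
Distance = √(ΔE² + ΔN²) = √(288.0² + (-566.6)²) = 635.6 m.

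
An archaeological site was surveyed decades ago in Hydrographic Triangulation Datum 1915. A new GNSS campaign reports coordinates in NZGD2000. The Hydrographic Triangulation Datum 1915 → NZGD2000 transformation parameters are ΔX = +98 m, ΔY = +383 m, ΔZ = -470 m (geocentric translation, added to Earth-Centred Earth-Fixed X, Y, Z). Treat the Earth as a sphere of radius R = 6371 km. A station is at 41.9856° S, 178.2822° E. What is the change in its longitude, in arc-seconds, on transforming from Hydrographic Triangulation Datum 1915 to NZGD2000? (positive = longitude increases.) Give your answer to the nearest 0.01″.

Δλ = -16.80″

sin φ = -0.668944, cos φ = 0.743313, sin λ = 0.029977, cos λ = -0.999551.
East component: ΔE = −sin λ·ΔX + cos λ·ΔY = −(0.029977)(98) + (-0.999551)(383) = -385.77 m.
1° of latitude spans πR/180 = 111195 m; at latitude φ, 1° of longitude spans that × cos φ = 82652.6 m, so Δλ = -385.77 / 82652.6 × 3600 = -16.802″.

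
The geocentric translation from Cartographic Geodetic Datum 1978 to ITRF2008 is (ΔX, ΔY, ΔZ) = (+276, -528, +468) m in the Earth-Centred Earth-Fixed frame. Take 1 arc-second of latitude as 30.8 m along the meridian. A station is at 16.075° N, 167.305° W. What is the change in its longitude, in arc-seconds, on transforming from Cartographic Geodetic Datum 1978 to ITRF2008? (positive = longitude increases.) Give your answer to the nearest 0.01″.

sin φ = 0.276895, cos φ = 0.960900, sin λ = -0.219761, cos λ = -0.975554.
East component: ΔE = −sin λ·ΔX + cos λ·ΔY = −(-0.219761)(276) + (-0.975554)(-528) = 575.75 m.
1° of latitude spans 3600 × 30.80 = 110880 m; at latitude φ, 1° of longitude spans that × cos φ = 106544.6 m, so Δλ = 575.75 / 106544.6 × 3600 = 19.454″.

Δλ = 19.45″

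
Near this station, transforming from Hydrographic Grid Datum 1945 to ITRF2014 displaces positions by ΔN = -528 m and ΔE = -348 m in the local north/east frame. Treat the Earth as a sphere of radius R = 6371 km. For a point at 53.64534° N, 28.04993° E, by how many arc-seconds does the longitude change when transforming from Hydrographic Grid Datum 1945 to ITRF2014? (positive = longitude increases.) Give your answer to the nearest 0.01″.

At latitude 53.64534°, cos φ = 0.592782.
One radian of longitude at latitude φ spans R cos φ, so Δλ = ΔE / (R cos φ) = -348.0 / (6371000 × 0.592782) = -9.2146e-05 rad = -19.006″.

Δλ = -19.01″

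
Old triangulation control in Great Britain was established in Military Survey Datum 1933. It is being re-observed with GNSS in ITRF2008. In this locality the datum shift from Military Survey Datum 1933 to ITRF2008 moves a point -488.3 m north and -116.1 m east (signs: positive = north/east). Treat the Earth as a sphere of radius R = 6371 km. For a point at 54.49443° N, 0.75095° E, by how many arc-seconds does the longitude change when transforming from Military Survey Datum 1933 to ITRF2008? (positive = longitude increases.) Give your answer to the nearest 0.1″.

Δλ = -6.5″

At latitude 54.49443°, cos φ = 0.580782.
One radian of longitude at latitude φ spans R cos φ, so Δλ = ΔE / (R cos φ) = -116.1 / (6371000 × 0.580782) = -3.1377e-05 rad = -6.472″.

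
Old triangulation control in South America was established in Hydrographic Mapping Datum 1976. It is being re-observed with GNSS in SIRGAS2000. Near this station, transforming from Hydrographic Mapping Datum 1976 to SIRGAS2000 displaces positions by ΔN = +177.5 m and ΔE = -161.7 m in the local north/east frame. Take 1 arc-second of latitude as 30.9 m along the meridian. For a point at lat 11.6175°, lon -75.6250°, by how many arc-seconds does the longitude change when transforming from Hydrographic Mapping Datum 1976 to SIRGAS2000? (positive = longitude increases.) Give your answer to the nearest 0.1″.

Δλ = -5.3″

At latitude 11.6175°, cos φ = 0.979514.
1″ of longitude at this latitude = 30.90 × cos φ = 30.2670 m, so Δλ = -161.7 / 30.2670 = -5.342″.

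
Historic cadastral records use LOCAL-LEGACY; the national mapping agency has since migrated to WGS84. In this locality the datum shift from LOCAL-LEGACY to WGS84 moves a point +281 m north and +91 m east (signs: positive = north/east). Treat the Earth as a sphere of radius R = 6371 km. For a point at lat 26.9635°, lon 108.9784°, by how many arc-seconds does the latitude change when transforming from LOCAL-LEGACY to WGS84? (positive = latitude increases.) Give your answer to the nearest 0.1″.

On a sphere of radius R, 1 rad of latitude = R, so Δφ = ΔN / R = 281.0 / 6371000 = 4.4106e-05 rad = 9.098″.

Δφ = 9.1″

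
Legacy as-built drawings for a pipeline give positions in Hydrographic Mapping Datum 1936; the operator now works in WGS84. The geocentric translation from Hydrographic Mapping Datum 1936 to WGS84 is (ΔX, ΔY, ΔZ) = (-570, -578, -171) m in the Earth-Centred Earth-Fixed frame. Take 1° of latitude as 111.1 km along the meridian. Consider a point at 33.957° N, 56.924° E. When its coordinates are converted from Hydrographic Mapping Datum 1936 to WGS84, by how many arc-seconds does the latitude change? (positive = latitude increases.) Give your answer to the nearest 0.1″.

sin φ = 0.558571, cos φ = 0.829457, sin λ = 0.837947, cos λ = 0.545751.
North component: ΔN = −sin φ cos λ·ΔX − sin φ sin λ·ΔY + cos φ·ΔZ = −(0.558571)(0.545751)(-570) − (0.558571)(0.837947)(-578) + (0.829457)(-171) = 302.46 m.
1° of latitude spans 111100 m, so Δφ = 302.46 / 111100 × 3600 = 9.801″.

Δφ = 9.8″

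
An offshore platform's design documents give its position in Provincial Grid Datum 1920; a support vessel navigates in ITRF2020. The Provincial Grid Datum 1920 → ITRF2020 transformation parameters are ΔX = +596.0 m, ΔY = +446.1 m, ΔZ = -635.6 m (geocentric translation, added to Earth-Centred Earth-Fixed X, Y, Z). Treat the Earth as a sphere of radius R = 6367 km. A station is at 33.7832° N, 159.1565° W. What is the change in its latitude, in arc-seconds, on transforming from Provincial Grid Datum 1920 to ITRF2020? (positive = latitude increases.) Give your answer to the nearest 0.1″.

sin φ = 0.556052, cos φ = 0.831148, sin λ = -0.355817, cos λ = -0.934556.
North component: ΔN = −sin φ cos λ·ΔX − sin φ sin λ·ΔY + cos φ·ΔZ = −(0.556052)(-0.934556)(596.0) − (0.556052)(-0.355817)(446.1) + (0.831148)(-635.6) = -130.30 m.
1° of latitude spans πR/180 = 111125 m, so Δφ = -130.30 / 111125 × 3600 = -4.221″.

Δφ = -4.2″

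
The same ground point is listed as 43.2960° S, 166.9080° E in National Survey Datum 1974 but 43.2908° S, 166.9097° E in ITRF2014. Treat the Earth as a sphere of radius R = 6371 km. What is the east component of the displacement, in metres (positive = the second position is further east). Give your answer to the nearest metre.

ΔE = 138 m

Δφ = -43.2908° − -43.2960° = +0.0052°; Δλ = 166.9097° − 166.9080° = +0.0017°.
1° along a meridian = πR/180 = 111195 m.
ΔN = Δφ × 111195 = 578.2 m; ΔE = Δλ × 111195 × cos(-43.2960°) = +0.0017 × 111195 × 0.727821 = 137.6 m.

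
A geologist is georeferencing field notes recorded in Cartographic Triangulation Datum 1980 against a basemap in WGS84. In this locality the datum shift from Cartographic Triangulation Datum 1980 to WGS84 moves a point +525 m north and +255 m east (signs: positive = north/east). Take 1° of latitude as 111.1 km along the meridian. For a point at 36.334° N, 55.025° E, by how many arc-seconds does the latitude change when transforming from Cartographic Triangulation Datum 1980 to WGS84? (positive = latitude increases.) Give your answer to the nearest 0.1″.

Δφ = 17.0″

1° of latitude = 111.1 km, so Δφ = 525.0 / 111100 = 0.0047255° = 17.012″.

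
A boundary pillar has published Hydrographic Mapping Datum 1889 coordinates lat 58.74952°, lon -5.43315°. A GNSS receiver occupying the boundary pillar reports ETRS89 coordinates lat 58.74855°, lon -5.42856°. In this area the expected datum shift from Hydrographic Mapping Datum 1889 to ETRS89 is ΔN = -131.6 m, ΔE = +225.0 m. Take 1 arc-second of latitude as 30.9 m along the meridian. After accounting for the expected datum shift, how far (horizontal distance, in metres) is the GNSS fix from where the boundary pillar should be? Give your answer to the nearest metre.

Observed coordinate differences: Δφ = -0.00097°, Δλ = +0.00459°.
Converting to metres (1° lat = 111240 m, cos φ = 0.518780): observed ΔN = -107.9 m, observed ΔE = 264.9 m.
Subtracting the expected shift leaves a residual of -107.9 − (-131.6) = 23.7 m north and 264.9 − (225.0) = 39.9 m east.
Residual distance = √(23.7² + 39.9²) = 46.4 m.

46 m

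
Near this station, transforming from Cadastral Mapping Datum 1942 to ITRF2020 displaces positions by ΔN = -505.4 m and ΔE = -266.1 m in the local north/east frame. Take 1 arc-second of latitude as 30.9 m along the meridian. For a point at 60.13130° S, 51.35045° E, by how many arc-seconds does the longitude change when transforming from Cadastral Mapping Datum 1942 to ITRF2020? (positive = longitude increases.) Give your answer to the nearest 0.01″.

Δλ = -17.29″

At latitude -60.13130°, cos φ = 0.498014.
1″ of longitude at this latitude = 30.90 × cos φ = 15.3886 m, so Δλ = -266.1 / 15.3886 = -17.292″.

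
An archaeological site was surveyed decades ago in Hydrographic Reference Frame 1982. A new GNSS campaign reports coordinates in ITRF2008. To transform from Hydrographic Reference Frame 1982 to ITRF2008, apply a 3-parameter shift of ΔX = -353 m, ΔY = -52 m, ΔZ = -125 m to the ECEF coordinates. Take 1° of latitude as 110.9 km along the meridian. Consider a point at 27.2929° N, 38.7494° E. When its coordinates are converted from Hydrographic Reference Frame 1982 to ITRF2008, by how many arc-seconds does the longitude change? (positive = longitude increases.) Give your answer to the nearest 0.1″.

Δλ = 6.6″

sin φ = 0.458539, cos φ = 0.888674, sin λ = 0.625915, cos λ = 0.779891.
East component: ΔE = −sin λ·ΔX + cos λ·ΔY = −(0.625915)(-353) + (0.779891)(-52) = 180.39 m.
1° of latitude spans 110900 m; at latitude φ, 1° of longitude spans that × cos φ = 98554.0 m, so Δλ = 180.39 / 98554.0 × 3600 = 6.589″.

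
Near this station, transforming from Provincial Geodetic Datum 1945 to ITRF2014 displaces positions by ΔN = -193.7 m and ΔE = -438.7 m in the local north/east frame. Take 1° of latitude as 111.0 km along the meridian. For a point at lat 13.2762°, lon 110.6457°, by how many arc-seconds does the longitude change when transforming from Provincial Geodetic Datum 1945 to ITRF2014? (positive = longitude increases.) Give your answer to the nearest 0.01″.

At latitude 13.2762°, cos φ = 0.973274.
1° of longitude at this latitude = 111.0 × cos φ = 108.03 km, so Δλ = -438.7 / 108033.5 = -0.0040608° = -14.619″.

Δλ = -14.62″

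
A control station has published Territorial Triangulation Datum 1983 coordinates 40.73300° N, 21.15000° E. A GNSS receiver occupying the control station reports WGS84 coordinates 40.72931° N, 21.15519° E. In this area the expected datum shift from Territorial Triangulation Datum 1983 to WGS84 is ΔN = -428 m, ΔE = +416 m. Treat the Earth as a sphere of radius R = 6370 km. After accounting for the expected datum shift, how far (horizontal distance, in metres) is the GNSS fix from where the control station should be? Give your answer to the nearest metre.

Observed coordinate differences: Δφ = -0.00369°, Δλ = +0.00519°.
Converting to metres (1° lat = 111177 m, cos φ = 0.757759): observed ΔN = -410.2 m, observed ΔE = 437.2 m.
Subtracting the expected shift leaves a residual of -410.2 − (-428) = 17.8 m north and 437.2 − (416) = 21.2 m east.
Residual distance = √(17.8² + 21.2²) = 27.7 m.

28 m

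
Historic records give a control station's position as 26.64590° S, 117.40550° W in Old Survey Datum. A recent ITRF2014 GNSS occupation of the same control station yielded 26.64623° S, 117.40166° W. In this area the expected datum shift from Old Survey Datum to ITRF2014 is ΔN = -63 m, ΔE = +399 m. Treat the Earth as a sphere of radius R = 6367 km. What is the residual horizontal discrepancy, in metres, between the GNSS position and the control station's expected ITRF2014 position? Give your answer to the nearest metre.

32 m

Observed coordinate differences: Δφ = -0.00033°, Δλ = +0.00384°.
Converting to metres (1° lat = 111125 m, cos φ = 0.893795): observed ΔN = -36.7 m, observed ΔE = 381.4 m.
Subtracting the expected shift leaves a residual of -36.7 − (-63) = 26.3 m north and 381.4 − (399) = -17.6 m east.
Residual distance = √(26.3² + (-17.6)²) = 31.7 m.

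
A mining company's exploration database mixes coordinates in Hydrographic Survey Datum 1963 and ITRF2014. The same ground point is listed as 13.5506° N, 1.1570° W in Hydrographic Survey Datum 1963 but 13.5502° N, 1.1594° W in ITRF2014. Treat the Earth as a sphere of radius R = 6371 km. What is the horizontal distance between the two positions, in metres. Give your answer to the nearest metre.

Δφ = 13.5502° − 13.5506° = -0.0004°; Δλ = -1.1594° − -1.1570° = -0.0024°.
1° along a meridian = πR/180 = 111195 m.
ΔN = Δφ × 111195 = -44.5 m; ΔE = Δλ × 111195 × cos(13.5506°) = -0.0024 × 111195 × 0.972163 = -259.4 m.
Distance = √(ΔE² + ΔN²) = √((-259.4)² + (-44.5)²) = 263.2 m.

263 m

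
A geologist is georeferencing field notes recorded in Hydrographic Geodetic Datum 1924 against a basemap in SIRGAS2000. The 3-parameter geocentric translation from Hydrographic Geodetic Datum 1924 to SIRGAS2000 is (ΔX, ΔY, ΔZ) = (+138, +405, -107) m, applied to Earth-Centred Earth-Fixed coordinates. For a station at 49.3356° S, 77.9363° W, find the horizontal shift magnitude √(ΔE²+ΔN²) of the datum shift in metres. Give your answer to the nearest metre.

412 m

At φ = -49.3356°, λ = -77.9363°: sin φ = -0.758539, cos φ = 0.651627, sin λ = -0.977916, cos λ = 0.208999.
ΔE = −sin λ·ΔX + cos λ·ΔY = −(-0.977916)·(138) + (0.208999)·(405) = 219.60 m.
ΔN = −sin φ cos λ·ΔX − sin φ sin λ·ΔY + cos φ·ΔZ = −(-0.758539)(0.208999)(138) − (-0.758539)(-0.977916)(405) + (0.651627)(-107) = -348.27 m.
Horizontal magnitude = √(ΔE² + ΔN²) = √(219.60² + (-348.27)²) = 411.72 m.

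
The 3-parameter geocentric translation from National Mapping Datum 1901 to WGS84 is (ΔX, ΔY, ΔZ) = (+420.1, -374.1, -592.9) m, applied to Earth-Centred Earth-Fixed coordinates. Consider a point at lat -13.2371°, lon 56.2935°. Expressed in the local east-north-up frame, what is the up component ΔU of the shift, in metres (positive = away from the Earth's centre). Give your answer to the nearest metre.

At φ = -13.2371°, λ = 56.2935°: sin φ = -0.228981, cos φ = 0.973431, sin λ = 0.831891, cos λ = 0.554939.
ΔU = cos φ cos λ·ΔX + cos φ sin λ·ΔY + sin φ·ΔZ = (0.973431)(0.554939)(420.1) + (0.973431)(0.831891)(-374.1) + (-0.228981)(-592.9) = 59.76 m.

ΔU = 60 m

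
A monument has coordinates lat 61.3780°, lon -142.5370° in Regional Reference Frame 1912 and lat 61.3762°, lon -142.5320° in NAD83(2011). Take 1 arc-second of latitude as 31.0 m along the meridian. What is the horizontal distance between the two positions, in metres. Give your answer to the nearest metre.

Δφ = 61.3762° − 61.3780° = -0.0018°; Δλ = -142.5320° − -142.5370° = +0.0050°.
1° of latitude = 3600 × 31.00 = 111600 m.
ΔN = Δφ × 111600 = -200.9 m; ΔE = Δλ × 111600 × cos(61.3780°) = +0.0050 × 111600 × 0.479029 = 267.3 m.
Distance = √(ΔE² + ΔN²) = √(267.3² + (-200.9)²) = 334.4 m.

334 m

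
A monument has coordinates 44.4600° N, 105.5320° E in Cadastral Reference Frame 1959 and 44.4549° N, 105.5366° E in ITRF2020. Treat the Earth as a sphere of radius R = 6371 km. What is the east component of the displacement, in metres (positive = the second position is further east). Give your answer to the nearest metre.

ΔE = 365 m

Δφ = 44.4549° − 44.4600° = -0.0051°; Δλ = 105.5366° − 105.5320° = +0.0046°.
1° along a meridian = πR/180 = 111195 m.
ΔN = Δφ × 111195 = -567.1 m; ΔE = Δλ × 111195 × cos(44.4600°) = +0.0046 × 111195 × 0.713740 = 365.1 m.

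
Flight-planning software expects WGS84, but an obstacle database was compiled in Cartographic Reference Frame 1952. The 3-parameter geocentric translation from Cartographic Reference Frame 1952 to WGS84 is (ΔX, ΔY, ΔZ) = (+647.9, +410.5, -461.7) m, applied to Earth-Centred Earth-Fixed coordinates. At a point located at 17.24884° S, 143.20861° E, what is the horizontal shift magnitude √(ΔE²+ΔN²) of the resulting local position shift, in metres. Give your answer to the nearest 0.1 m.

At φ = -17.24884°, λ = 143.20861°: sin φ = -0.296522, cos φ = 0.955026, sin λ = 0.598903, cos λ = -0.800821.
ΔE = −sin λ·ΔX + cos λ·ΔY = −(0.598903)·(647.9) + (-0.800821)·(410.5) = -716.77 m.
ΔN = −sin φ cos λ·ΔX − sin φ sin λ·ΔY + cos φ·ΔZ = −(-0.296522)(-0.800821)(647.9) − (-0.296522)(0.598903)(410.5) + (0.955026)(-461.7) = -521.89 m.
Horizontal magnitude = √(ΔE² + ΔN²) = √((-716.77)² + (-521.89)²) = 886.63 m.

886.6 m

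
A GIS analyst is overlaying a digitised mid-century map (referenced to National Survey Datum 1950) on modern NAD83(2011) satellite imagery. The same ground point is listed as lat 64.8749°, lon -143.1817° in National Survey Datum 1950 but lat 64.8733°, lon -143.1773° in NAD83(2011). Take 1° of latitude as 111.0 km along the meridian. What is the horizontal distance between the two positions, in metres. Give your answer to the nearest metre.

273 m

Δφ = 64.8733° − 64.8749° = -0.0016°; Δλ = -143.1773° − -143.1817° = +0.0044°.
ΔN = Δφ × 111000 = -177.6 m; ΔE = Δλ × 111000 × cos(64.8749°) = +0.0044 × 111000 × 0.424596 = 207.4 m.
Distance = √(ΔE² + ΔN²) = √(207.4² + (-177.6)²) = 273.0 m.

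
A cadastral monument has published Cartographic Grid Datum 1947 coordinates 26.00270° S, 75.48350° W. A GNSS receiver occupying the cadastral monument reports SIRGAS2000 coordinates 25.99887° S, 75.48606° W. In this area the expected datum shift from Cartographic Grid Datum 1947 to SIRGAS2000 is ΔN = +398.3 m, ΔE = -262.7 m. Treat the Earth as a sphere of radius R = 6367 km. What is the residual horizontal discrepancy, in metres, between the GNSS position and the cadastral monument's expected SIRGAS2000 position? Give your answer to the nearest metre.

Observed coordinate differences: Δφ = +0.00383°, Δλ = -0.00256°.
Converting to metres (1° lat = 111125 m, cos φ = 0.898773): observed ΔN = 425.6 m, observed ΔE = -255.7 m.
Subtracting the expected shift leaves a residual of 425.6 − (398.3) = 27.3 m north and -255.7 − (-262.7) = 7.0 m east.
Residual distance = √(27.3² + 7.0²) = 28.2 m.

28 m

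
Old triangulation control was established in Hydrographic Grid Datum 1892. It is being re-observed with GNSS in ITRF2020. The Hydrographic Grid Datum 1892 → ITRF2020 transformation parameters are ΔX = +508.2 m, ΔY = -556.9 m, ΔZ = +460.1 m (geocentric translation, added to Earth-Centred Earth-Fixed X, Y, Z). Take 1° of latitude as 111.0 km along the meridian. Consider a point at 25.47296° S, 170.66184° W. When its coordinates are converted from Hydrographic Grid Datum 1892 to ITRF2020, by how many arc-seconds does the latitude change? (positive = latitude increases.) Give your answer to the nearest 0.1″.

Δφ = 7.7″

sin φ = -0.430085, cos φ = 0.902788, sin λ = -0.162261, cos λ = -0.986748.
North component: ΔN = −sin φ cos λ·ΔX − sin φ sin λ·ΔY + cos φ·ΔZ = −(-0.430085)(-0.986748)(508.2) − (-0.430085)(-0.162261)(-556.9) + (0.902788)(460.1) = 238.56 m.
1° of latitude spans 111000 m, so Δφ = 238.56 / 111000 × 3600 = 7.737″.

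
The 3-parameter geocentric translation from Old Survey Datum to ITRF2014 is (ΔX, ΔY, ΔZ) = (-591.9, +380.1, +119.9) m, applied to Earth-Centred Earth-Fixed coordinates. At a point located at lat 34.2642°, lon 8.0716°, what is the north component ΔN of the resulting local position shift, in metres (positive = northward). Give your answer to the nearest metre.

ΔN = 399 m

The local north axis is (−sin φ cos λ, −sin φ sin λ, cos φ), giving ΔN = 329.944 − 30.048 + 99.091 = 398.99 m.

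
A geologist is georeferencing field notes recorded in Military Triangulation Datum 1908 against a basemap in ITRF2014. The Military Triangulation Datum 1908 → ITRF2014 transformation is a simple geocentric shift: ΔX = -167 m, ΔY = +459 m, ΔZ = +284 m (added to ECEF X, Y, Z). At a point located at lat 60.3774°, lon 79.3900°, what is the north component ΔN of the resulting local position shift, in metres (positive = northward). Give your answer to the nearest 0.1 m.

ΔN = -225.1 m

At φ = 60.3774°, λ = 79.3900°: sin φ = 0.869300, cos φ = 0.494285, sin λ = 0.982903, cos λ = 0.184123.
ΔN = −sin φ cos λ·ΔX − sin φ sin λ·ΔY + cos φ·ΔZ = −(0.869300)(0.184123)(-167) − (0.869300)(0.982903)(459) + (0.494285)(284) = -225.08 m.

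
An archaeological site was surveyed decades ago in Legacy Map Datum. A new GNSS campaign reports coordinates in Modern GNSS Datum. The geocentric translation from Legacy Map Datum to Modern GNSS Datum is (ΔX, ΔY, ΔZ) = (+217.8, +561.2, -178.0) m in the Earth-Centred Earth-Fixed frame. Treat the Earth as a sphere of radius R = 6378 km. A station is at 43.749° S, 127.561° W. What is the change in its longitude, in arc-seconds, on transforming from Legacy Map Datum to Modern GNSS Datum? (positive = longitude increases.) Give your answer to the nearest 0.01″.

Δλ = -7.59″

sin φ = -0.691500, cos φ = 0.722376, sin λ = -0.792705, cos λ = -0.609606.
East component: ΔE = −sin λ·ΔX + cos λ·ΔY = −(-0.792705)(217.8) + (-0.609606)(561.2) = -169.46 m.
1° of latitude spans πR/180 = 111317 m; at latitude φ, 1° of longitude spans that × cos φ = 80412.8 m, so Δλ = -169.46 / 80412.8 × 3600 = -7.587″.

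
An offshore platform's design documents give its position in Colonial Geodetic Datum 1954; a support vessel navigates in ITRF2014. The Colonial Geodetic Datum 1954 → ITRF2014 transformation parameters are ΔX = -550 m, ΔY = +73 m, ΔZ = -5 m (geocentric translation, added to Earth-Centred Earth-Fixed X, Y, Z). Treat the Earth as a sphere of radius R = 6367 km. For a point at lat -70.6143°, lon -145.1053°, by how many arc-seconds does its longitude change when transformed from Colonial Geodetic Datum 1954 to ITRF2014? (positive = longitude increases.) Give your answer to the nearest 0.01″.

sin φ = -0.943306, cos φ = 0.331926, sin λ = -0.572070, cos λ = -0.820205.
East component: ΔE = −sin λ·ΔX + cos λ·ΔY = −(-0.572070)(-550) + (-0.820205)(73) = -374.51 m.
1° of latitude spans πR/180 = 111125 m; at latitude φ, 1° of longitude spans that × cos φ = 36885.3 m, so Δλ = -374.51 / 36885.3 × 3600 = -36.552″.

Δλ = -36.55″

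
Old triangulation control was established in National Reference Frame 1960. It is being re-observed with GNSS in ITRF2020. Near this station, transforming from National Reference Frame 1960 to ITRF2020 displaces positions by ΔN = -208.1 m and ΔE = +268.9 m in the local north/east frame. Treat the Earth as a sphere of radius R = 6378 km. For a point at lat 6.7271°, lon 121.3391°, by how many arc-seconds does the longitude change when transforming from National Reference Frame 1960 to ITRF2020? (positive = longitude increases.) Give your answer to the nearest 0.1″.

At latitude 6.7271°, cos φ = 0.993115.
One radian of longitude at latitude φ spans R cos φ, so Δλ = ΔE / (R cos φ) = 268.9 / (6378000 × 0.993115) = 4.2453e-05 rad = 8.757″.

Δλ = 8.8″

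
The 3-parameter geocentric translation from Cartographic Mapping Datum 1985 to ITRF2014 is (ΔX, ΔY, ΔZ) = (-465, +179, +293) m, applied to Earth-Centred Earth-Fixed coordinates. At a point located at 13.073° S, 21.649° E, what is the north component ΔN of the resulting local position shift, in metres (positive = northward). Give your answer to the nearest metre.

ΔN = 203 m

The local north axis is (−sin φ cos λ, −sin φ sin λ, cos φ), giving ΔN = -97.760 + 14.937 + 285.406 = 202.58 m.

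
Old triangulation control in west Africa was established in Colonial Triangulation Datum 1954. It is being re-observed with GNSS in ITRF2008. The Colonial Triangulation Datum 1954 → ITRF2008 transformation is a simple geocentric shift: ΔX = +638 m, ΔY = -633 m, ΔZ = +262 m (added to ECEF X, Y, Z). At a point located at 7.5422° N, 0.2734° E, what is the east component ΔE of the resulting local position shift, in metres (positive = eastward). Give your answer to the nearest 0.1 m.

The local east axis at (φ, λ) is (−sin λ, cos λ, 0), so ΔE = −sin(0.2734°)·638 + cos(0.2734°)·(-633) = -636.04 m.

ΔE = -636.0 m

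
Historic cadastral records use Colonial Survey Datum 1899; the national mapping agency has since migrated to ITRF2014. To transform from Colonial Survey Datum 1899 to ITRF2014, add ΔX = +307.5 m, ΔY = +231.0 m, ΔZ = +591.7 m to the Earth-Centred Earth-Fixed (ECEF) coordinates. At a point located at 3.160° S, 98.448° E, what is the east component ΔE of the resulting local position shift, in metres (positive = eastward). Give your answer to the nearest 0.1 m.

ΔE = -338.1 m

At φ = -3.160°, λ = 98.448°: sin φ = -0.055124, cos φ = 0.998479, sin λ = 0.989150, cos λ = -0.146912.
ΔE = −sin λ·ΔX + cos λ·ΔY = −(0.989150)·(307.5) + (-0.146912)·(231.0) = -338.10 m.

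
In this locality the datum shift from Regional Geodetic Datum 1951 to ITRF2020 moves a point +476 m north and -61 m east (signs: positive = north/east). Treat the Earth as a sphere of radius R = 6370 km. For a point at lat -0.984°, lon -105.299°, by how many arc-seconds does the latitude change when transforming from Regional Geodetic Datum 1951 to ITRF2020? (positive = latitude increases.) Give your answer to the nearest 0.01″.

Δφ = 15.41″

On a sphere of radius R, 1 rad of latitude = R, so Δφ = ΔN / R = 476.0 / 6370000 = 7.4725e-05 rad = 15.413″.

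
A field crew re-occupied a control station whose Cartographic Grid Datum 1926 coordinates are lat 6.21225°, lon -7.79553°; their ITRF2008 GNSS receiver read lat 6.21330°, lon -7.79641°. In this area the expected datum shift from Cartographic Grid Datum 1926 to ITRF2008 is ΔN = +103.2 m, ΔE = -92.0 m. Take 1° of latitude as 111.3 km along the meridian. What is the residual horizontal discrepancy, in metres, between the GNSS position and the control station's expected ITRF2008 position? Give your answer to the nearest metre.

15 m

Observed coordinate differences: Δφ = +0.00105°, Δλ = -0.00088°.
Converting to metres (1° lat = 111300 m, cos φ = 0.994128): observed ΔN = 116.9 m, observed ΔE = -97.4 m.
Subtracting the expected shift leaves a residual of 116.9 − (103.2) = 13.7 m north and -97.4 − (-92.0) = -5.4 m east.
Residual distance = √(13.7² + (-5.4)²) = 14.7 m.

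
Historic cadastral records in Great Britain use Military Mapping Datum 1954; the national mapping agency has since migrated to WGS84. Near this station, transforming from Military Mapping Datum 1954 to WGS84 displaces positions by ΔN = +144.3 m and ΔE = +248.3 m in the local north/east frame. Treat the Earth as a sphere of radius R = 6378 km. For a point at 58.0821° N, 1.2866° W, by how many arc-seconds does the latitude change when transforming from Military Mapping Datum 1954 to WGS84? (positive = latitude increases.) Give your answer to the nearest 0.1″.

Δφ = 4.7″

On a sphere of radius R, 1 rad of latitude = R, so Δφ = ΔN / R = 144.3 / 6378000 = 2.2625e-05 rad = 4.667″.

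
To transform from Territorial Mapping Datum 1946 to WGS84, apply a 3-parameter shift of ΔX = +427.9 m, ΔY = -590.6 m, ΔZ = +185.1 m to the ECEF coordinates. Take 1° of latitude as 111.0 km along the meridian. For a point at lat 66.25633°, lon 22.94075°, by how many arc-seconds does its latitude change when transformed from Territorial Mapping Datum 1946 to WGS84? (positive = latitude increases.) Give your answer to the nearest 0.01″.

sin φ = 0.915356, cos φ = 0.402646, sin λ = 0.389779, cos λ = 0.920908.
North component: ΔN = −sin φ cos λ·ΔX − sin φ sin λ·ΔY + cos φ·ΔZ = −(0.915356)(0.920908)(427.9) − (0.915356)(0.389779)(-590.6) + (0.402646)(185.1) = -75.45 m.
1° of latitude spans 111000 m, so Δφ = -75.45 / 111000 × 3600 = -2.447″.

Δφ = -2.45″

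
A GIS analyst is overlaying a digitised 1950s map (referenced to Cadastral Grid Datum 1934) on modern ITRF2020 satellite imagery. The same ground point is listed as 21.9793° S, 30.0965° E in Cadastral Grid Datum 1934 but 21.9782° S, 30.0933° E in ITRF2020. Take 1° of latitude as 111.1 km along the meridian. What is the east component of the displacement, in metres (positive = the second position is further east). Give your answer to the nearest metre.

ΔE = -330 m

Δφ = -21.9782° − -21.9793° = +0.0011°; Δλ = 30.0933° − 30.0965° = -0.0032°.
ΔN = Δφ × 111100 = 122.2 m; ΔE = Δλ × 111100 × cos(-21.9793°) = -0.0032 × 111100 × 0.927319 = -329.7 m.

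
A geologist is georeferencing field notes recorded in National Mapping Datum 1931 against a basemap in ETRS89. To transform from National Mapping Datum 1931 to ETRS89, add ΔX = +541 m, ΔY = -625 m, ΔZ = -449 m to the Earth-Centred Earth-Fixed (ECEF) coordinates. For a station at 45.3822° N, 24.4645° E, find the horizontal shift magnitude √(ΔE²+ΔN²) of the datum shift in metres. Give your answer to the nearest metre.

The local east axis at (φ, λ) is (−sin λ, cos λ, 0), so ΔE = −sin(24.4645°)·541 + cos(24.4645°)·(-625) = -792.93 m.
The local north axis is (−sin φ cos λ, −sin φ sin λ, cos φ), giving ΔN = -350.514 + 184.238 − 315.366 = -481.64 m.
Horizontal magnitude = √(ΔE² + ΔN²) = √((-792.93)² + (-481.64)²) = 927.75 m.

928 m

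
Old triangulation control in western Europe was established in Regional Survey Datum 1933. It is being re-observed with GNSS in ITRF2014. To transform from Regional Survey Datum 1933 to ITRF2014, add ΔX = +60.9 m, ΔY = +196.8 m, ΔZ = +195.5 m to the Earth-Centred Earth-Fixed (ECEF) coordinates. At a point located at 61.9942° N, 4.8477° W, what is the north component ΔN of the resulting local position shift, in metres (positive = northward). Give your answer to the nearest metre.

The local north axis is (−sin φ cos λ, −sin φ sin λ, cos φ), giving ΔN = -53.576 + 14.684 + 91.799 = 52.91 m.

ΔN = 53 m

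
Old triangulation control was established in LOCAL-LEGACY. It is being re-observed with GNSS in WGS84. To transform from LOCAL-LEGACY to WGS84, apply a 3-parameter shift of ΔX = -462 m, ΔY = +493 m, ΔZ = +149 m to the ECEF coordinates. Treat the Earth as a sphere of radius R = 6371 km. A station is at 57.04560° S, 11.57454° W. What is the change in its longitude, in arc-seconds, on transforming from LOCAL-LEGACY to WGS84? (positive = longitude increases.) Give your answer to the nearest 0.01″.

Δλ = 23.23″

sin φ = -0.839104, cos φ = 0.543971, sin λ = -0.200643, cos λ = 0.979665.
East component: ΔE = −sin λ·ΔX + cos λ·ΔY = −(-0.200643)(-462) + (0.979665)(493) = 390.28 m.
1° of latitude spans πR/180 = 111195 m; at latitude φ, 1° of longitude spans that × cos φ = 60486.9 m, so Δλ = 390.28 / 60486.9 × 3600 = 23.228″.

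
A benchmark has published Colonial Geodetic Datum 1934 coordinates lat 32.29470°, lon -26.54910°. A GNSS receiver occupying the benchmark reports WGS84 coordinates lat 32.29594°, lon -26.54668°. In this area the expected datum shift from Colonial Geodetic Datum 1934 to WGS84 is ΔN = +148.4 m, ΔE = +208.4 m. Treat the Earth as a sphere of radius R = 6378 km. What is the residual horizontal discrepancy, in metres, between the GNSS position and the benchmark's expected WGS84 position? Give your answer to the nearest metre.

Observed coordinate differences: Δφ = +0.00124°, Δλ = +0.00242°.
Converting to metres (1° lat = 111317 m, cos φ = 0.845311): observed ΔN = 138.0 m, observed ΔE = 227.7 m.
Subtracting the expected shift leaves a residual of 138.0 − (148.4) = -10.4 m north and 227.7 − (208.4) = 19.3 m east.
Residual distance = √((-10.4)² + 19.3²) = 21.9 m.

22 m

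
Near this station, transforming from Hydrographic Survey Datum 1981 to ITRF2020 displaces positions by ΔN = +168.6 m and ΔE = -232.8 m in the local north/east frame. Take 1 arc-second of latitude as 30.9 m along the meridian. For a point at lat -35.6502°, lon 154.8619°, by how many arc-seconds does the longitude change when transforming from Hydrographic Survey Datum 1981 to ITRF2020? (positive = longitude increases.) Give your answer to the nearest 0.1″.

Δλ = -9.3″

At latitude -35.6502°, cos φ = 0.812590.
1″ of longitude at this latitude = 30.90 × cos φ = 25.1090 m, so Δλ = -232.8 / 25.1090 = -9.272″.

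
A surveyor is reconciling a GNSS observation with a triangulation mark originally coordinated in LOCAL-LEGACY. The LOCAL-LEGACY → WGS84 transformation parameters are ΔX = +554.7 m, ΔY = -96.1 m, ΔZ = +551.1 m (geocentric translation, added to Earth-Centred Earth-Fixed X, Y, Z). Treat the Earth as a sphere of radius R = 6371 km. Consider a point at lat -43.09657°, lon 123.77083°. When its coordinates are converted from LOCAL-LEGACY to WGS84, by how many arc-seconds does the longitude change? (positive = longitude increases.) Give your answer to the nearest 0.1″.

sin φ = -0.683230, cos φ = 0.730203, sin λ = 0.831268, cos λ = -0.555872.
East component: ΔE = −sin λ·ΔX + cos λ·ΔY = −(0.831268)(554.7) + (-0.555872)(-96.1) = -407.68 m.
1° of latitude spans πR/180 = 111195 m; at latitude φ, 1° of longitude spans that × cos φ = 81194.9 m, so Δλ = -407.68 / 81194.9 × 3600 = -18.076″.

Δλ = -18.1″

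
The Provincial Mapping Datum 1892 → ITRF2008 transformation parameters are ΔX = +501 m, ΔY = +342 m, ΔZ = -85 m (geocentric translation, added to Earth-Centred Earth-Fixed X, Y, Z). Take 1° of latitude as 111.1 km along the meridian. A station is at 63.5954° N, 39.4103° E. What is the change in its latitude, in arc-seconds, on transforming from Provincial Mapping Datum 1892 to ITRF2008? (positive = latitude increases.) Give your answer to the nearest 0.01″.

sin φ = 0.895676, cos φ = 0.444707, sin λ = 0.634869, cos λ = 0.772619.
North component: ΔN = −sin φ cos λ·ΔX − sin φ sin λ·ΔY + cos φ·ΔZ = −(0.895676)(0.772619)(501) − (0.895676)(0.634869)(342) + (0.444707)(-85) = -578.97 m.
1° of latitude spans 111100 m, so Δφ = -578.97 / 111100 × 3600 = -18.761″.

Δφ = -18.76″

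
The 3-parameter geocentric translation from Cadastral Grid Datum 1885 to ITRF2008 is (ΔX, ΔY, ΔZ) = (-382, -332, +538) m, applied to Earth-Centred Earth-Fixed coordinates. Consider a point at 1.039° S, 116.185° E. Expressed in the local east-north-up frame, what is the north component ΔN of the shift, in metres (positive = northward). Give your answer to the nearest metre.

ΔN = 536 m

At φ = -1.039°, λ = 116.185°: sin φ = -0.018133, cos φ = 0.999836, sin λ = 0.897374, cos λ = -0.441271.
ΔN = −sin φ cos λ·ΔX − sin φ sin λ·ΔY + cos φ·ΔZ = −(-0.018133)(-0.441271)(-382) − (-0.018133)(0.897374)(-332) + (0.999836)(538) = 535.57 m.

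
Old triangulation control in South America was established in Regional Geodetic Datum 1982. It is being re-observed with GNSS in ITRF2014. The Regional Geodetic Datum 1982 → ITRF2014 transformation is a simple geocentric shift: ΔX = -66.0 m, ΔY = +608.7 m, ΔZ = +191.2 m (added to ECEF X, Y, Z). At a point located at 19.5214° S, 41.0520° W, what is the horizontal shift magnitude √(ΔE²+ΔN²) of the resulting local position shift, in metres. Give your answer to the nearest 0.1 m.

At φ = -19.5214°, λ = -41.0520°: sin φ = -0.334159, cos φ = 0.942517, sin λ = -0.656744, cos λ = 0.754114.
ΔE = −sin λ·ΔX + cos λ·ΔY = −(-0.656744)·(-66.0) + (0.754114)·(608.7) = 415.68 m.
ΔN = −sin φ cos λ·ΔX − sin φ sin λ·ΔY + cos φ·ΔZ = −(-0.334159)(0.754114)(-66.0) − (-0.334159)(-0.656744)(608.7) + (0.942517)(191.2) = 29.99 m.
Horizontal magnitude = √(ΔE² + ΔN²) = √(415.68² + 29.99²) = 416.76 m.

416.8 m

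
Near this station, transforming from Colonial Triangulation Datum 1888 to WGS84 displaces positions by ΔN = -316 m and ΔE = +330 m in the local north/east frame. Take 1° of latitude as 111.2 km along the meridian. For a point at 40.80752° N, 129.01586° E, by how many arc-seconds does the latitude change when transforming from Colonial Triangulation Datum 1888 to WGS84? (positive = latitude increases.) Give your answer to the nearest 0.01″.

Δφ = -10.23″

1° of latitude = 111.2 km, so Δφ = -316.0 / 111200 = -0.0028417° = -10.230″.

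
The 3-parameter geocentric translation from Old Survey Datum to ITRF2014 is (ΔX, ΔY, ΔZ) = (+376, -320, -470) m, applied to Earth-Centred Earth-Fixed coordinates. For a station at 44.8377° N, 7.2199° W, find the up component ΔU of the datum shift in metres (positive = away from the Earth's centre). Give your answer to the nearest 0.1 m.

ΔU = -38.4 m

The local up (radial) axis is (cos φ cos λ, cos φ sin λ, sin φ), giving ΔU = 264.510 + 28.518 − 331.397 = -38.37 m.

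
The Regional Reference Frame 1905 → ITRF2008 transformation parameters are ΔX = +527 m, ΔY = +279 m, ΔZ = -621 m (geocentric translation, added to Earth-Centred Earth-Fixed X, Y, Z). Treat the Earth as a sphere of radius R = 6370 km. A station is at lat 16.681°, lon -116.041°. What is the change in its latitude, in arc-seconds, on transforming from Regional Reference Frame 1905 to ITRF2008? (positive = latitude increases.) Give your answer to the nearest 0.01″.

sin φ = 0.287043, cos φ = 0.957918, sin λ = -0.898480, cos λ = -0.439014.
North component: ΔN = −sin φ cos λ·ΔX − sin φ sin λ·ΔY + cos φ·ΔZ = −(0.287043)(-0.439014)(527) − (0.287043)(-0.898480)(279) + (0.957918)(-621) = -456.50 m.
1° of latitude spans πR/180 = 111177 m, so Δφ = -456.50 / 111177 × 3600 = -14.782″.

Δφ = -14.78″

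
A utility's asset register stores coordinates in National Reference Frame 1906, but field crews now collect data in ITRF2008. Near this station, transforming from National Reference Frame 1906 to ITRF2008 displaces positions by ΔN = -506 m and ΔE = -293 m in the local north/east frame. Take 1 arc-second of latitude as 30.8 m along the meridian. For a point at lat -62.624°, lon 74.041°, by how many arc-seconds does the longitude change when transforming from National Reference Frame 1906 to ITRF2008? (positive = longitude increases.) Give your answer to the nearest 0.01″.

At latitude -62.624°, cos φ = 0.459828.
1″ of longitude at this latitude = 30.80 × cos φ = 14.1627 m, so Δλ = -293.0 / 14.1627 = -20.688″.

Δλ = -20.69″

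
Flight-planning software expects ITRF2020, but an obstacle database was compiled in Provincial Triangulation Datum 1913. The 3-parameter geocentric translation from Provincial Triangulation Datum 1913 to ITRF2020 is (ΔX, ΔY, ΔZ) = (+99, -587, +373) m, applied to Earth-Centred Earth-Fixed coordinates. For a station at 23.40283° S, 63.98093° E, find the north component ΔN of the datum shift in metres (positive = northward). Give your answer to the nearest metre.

ΔN = 150 m

At φ = -23.40283°, λ = 63.98093°: sin φ = -0.397193, cos φ = 0.917735, sin λ = 0.898648, cos λ = 0.438670.
ΔN = −sin φ cos λ·ΔX − sin φ sin λ·ΔY + cos φ·ΔZ = −(-0.397193)(0.438670)(99) − (-0.397193)(0.898648)(-587) + (0.917735)(373) = 150.04 m.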